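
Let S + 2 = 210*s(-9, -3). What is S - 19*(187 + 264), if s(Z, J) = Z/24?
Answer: -34599/4 ≈ -8649.8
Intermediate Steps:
s(Z, J) = Z/24 (s(Z, J) = Z*(1/24) = Z/24)
S = -323/4 (S = -2 + 210*((1/24)*(-9)) = -2 + 210*(-3/8) = -2 - 315/4 = -323/4 ≈ -80.750)
S - 19*(187 + 264) = -323/4 - 19*(187 + 264) = -323/4 - 19*451 = -323/4 - 1*8569 = -323/4 - 8569 = -34599/4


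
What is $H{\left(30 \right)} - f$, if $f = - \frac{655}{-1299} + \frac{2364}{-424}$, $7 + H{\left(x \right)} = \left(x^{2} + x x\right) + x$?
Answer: $\frac{251714441}{137694} \approx 1828.1$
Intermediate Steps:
$H{\left(x \right)} = -7 + x + 2 x^{2}$ ($H{\left(x \right)} = -7 + \left(\left(x^{2} + x x\right) + x\right) = -7 + \left(\left(x^{2} + x^{2}\right) + x\right) = -7 + \left(2 x^{2} + x\right) = -7 + \left(x + 2 x^{2}\right) = -7 + x + 2 x^{2}$)
$f = - \frac{698279}{137694}$ ($f = \left(-655\right) \left(- \frac{1}{1299}\right) + 2364 \left(- \frac{1}{424}\right) = \frac{655}{1299} - \frac{591}{106} = - \frac{698279}{137694} \approx -5.0712$)
$H{\left(30 \right)} - f = \left(-7 + 30 + 2 \cdot 30^{2}\right) - - \frac{698279}{137694} = \left(-7 + 30 + 2 \cdot 900\right) + \frac{698279}{137694} = \left(-7 + 30 + 1800\right) + \frac{698279}{137694} = 1823 + \frac{698279}{137694} = \frac{251714441}{137694}$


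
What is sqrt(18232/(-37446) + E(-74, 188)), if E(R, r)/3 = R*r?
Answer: 2*I*sqrt(586074183)/237 ≈ 204.3*I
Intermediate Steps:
E(R, r) = 3*R*r (E(R, r) = 3*(R*r) = 3*R*r)
sqrt(18232/(-37446) + E(-74, 188)) = sqrt(18232/(-37446) + 3*(-74)*188) = sqrt(18232*(-1/37446) - 41736) = sqrt(-9116/18723 - 41736) = sqrt(-781432244/18723) = 2*I*sqrt(586074183)/237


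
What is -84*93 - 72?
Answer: -7884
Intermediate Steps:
-84*93 - 72 = -7812 - 72 = -7884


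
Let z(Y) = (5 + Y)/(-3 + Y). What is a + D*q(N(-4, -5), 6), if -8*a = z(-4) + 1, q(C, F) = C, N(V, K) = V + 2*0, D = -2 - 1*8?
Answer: 1117/28 ≈ 39.893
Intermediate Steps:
z(Y) = (5 + Y)/(-3 + Y)
D = -10 (D = -2 - 8 = -10)
N(V, K) = V (N(V, K) = V + 0 = V)
a = -3/28 (a = -((5 - 4)/(-3 - 4) + 1)/8 = -(1/(-7) + 1)/8 = -(-⅐*1 + 1)/8 = -(-⅐ + 1)/8 = -⅛*6/7 = -3/28 ≈ -0.10714)
a + D*q(N(-4, -5), 6) = -3/28 - 10*(-4) = -3/28 + 40 = 1117/28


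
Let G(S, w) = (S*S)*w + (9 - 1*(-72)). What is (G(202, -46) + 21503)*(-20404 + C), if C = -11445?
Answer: 59092634600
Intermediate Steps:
G(S, w) = 81 + w*S**2 (G(S, w) = S**2*w + (9 + 72) = w*S**2 + 81 = 81 + w*S**2)
(G(202, -46) + 21503)*(-20404 + C) = ((81 - 46*202**2) + 21503)*(-20404 - 11445) = ((81 - 46*40804) + 21503)*(-31849) = ((81 - 1876984) + 21503)*(-31849) = (-1876903 + 21503)*(-31849) = -1855400*(-31849) = 59092634600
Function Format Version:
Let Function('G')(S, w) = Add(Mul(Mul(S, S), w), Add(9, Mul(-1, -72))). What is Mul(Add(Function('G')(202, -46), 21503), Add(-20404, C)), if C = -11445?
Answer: 59092634600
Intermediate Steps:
Function('G')(S, w) = Add(81, Mul(w, Pow(S, 2))) (Function('G')(S, w) = Add(Mul(Pow(S, 2), w), Add(9, 72)) = Add(Mul(w, Pow(S, 2)), 81) = Add(81, Mul(w, Pow(S, 2))))
Mul(Add(Function('G')(202, -46), 21503), Add(-20404, C)) = Mul(Add(Add(81, Mul(-46, Pow(202, 2))), 21503), Add(-20404, -11445)) = Mul(Add(Add(81, Mul(-46, 40804)), 21503), -31849) = Mul(Add(Add(81, -1876984), 21503), -31849) = Mul(Add(-1876903, 21503), -31849) = Mul(-1855400, -31849) = 59092634600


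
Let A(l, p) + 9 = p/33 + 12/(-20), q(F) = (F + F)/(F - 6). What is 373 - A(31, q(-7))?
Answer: 820607/2145 ≈ 382.57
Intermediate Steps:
q(F) = 2*F/(-6 + F) (q(F) = (2*F)/(-6 + F) = 2*F/(-6 + F))
A(l, p) = -48/5 + p/33 (A(l, p) = -9 + (p/33 + 12/(-20)) = -9 + (p*(1/33) + 12*(-1/20)) = -9 + (p/33 - ⅗) = -9 + (-⅗ + p/33) = -48/5 + p/33)
373 - A(31, q(-7)) = 373 - (-48/5 + (2*(-7)/(-6 - 7))/33) = 373 - (-48/5 + (2*(-7)/(-13))/33) = 373 - (-48/5 + (2*(-7)*(-1/13))/33) = 373 - (-48/5 + (1/33)*(14/13)) = 373 - (-48/5 + 14/429) = 373 - 1*(-20522/2145) = 373 + 20522/2145 = 820607/2145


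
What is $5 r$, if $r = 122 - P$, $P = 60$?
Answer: $310$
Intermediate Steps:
$r = 62$ ($r = 122 - 60 = 62$)
$5 r = 5 \cdot 62 = 310$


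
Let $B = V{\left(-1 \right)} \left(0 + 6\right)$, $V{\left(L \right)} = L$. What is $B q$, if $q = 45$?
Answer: $-270$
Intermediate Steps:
$B = -6$ ($B = - (0 + 6) = \left(-1\right) 6 = -6$)
$B q = \left(-6\right) 45 = -270$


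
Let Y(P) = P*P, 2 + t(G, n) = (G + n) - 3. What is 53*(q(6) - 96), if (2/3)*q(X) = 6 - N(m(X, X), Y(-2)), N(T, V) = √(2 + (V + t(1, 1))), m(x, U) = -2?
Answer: -4611 - 159*√3/2 ≈ -4748.7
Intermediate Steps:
t(G, n) = -5 + G + n (t(G, n) = -2 + ((G + n) - 3) = -2 + (-3 + G + n) = -5 + G + n)
Y(P) = P²
N(T, V) = √(-1 + V) (N(T, V) = √(2 + (V + (-5 + 1 + 1))) = √(2 + (V - 3)) = √(2 + (-3 + V)) = √(-1 + V))
q(X) = 9 - 3*√3/2 (q(X) = 3*(6 - √(-1 + (-2)²))/2 = 3*(6 - √(-1 + 4))/2 = 3*(6 - √3)/2 = 9 - 3*√3/2)
53*(q(6) - 96) = 53*((9 - 3*√3/2) - 96) = 53*(-87 - 3*√3/2) = -4611 - 159*√3/2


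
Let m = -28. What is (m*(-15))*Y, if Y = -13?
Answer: -5460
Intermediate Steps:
(m*(-15))*Y = -28*(-15)*(-13) = 420*(-13) = -5460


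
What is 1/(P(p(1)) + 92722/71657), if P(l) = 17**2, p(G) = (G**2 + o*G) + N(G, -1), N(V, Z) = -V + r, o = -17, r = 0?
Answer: 71657/20801595 ≈ 0.0034448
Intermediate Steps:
N(V, Z) = -V (N(V, Z) = -V + 0 = -V)
p(G) = G**2 - 18*G (p(G) = (G**2 - 17*G) - G = G**2 - 18*G)
P(l) = 289
1/(P(p(1)) + 92722/71657) = 1/(289 + 92722/71657) = 1/(20801595/71657) = 71657/20801595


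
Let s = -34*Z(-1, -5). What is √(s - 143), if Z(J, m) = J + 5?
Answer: 3*I*√31 ≈ 16.703*I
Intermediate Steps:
Z(J, m) = 5 + J
s = -136 (s = -34*(5 - 1) = -34*4 = -136)
√(s - 143) = √(-136 - 143) = √(-279) = 3*I*√31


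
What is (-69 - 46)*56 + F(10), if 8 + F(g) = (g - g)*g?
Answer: -6448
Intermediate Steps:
F(g) = -8 (F(g) = -8 + (g - g)*g = -8 + 0*g = -8 + 0 = -8)
(-69 - 46)*56 + F(10) = (-69 - 46)*56 - 8 = -115*56 - 8 = -6440 - 8 = -6448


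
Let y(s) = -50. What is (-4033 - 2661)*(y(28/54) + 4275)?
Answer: -28282150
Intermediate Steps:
(-4033 - 2661)*(y(28/54) + 4275) = (-4033 - 2661)*(-50 + 4275) = -6694*4225 = -28282150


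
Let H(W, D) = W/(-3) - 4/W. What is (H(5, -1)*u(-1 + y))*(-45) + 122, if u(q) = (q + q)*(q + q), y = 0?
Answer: 566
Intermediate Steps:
H(W, D) = -4/W - W/3 (H(W, D) = W*(-1/3) - 4/W = -W/3 - 4/W = -4/W - W/3)
u(q) = 4*q**2 (u(q) = (2*q)*(2*q) = 4*q**2)
(H(5, -1)*u(-1 + y))*(-45) + 122 = ((-4/5 - 1/3*5)*(4*(-1 + 0)**2))*(-45) + 122 = ((-4*1/5 - 5/3)*(4*(-1)**2))*(-45) + 122 = ((-4/5 - 5/3)*(4*1))*(-45) + 122 = -37/15*4*(-45) + 122 = -148/15*(-45) + 122 = 444 + 122 = 566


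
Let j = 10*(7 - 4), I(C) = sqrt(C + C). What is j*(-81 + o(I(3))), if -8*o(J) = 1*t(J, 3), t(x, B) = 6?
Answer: -4905/2 ≈ -2452.5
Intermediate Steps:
I(C) = sqrt(2)*sqrt(C) (I(C) = sqrt(2*C) = sqrt(2)*sqrt(C))
j = 30 (j = 10*3 = 30)
o(J) = -3/4 (o(J) = -6/8 = -1/8*6 = -3/4)
j*(-81 + o(I(3))) = 30*(-81 - 3/4) = 30*(-327/4) = -4905/2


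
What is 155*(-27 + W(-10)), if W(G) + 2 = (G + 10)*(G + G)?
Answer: -4495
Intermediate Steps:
W(G) = -2 + 2*G*(10 + G) (W(G) = -2 + (G + 10)*(G + G) = -2 + (10 + G)*(2*G) = -2 + 2*G*(10 + G))
155*(-27 + W(-10)) = 155*(-27 + (-2 + 2*(-10)² + 20*(-10))) = 155*(-27 + (-2 + 2*100 - 200)) = 155*(-27 + (-2 + 200 - 200)) = 155*(-27 - 2) = 155*(-29) = -4495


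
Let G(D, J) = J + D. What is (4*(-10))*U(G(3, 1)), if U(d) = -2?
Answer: 80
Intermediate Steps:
G(D, J) = D + J
(4*(-10))*U(G(3, 1)) = (4*(-10))*(-2) = -40*(-2) = 80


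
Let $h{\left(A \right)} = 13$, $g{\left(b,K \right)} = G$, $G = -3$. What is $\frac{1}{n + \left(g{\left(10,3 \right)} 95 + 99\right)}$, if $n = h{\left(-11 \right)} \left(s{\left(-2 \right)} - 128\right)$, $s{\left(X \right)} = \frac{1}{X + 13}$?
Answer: $- \frac{11}{20337} \approx -0.00054089$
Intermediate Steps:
$g{\left(b,K \right)} = -3$
$s{\left(X \right)} = \frac{1}{13 + X}$
$n = - \frac{18291}{11}$ ($n = 13 \left(\frac{1}{13 - 2} - 128\right) = 13 \left(\frac{1}{11} - 128\right) = 13 \left(- \frac{1407}{11}\right) = - \frac{18291}{11} \approx -1662.8$)
$\frac{1}{n + \left(g{\left(10,3 \right)} 95 + 99\right)} = \frac{1}{- \frac{18291}{11} + \left(\left(-3\right) 95 + 99\right)} = \frac{1}{- \frac{18291}{11} + \left(-285 + 99\right)} = \frac{1}{- \frac{18291}{11} - 186} = \frac{1}{- \frac{20337}{11}} = - \frac{11}{20337}$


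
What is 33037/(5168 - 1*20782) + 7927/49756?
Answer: -760008397/388445092 ≈ -1.9565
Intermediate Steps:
33037/(5168 - 1*20782) + 7927/49756 = 33037/(5168 - 20782) + 7927*(1/49756) = 33037/(-15614) + 7927/49756 = 33037*(-1/15614) + 7927/49756 = -33037/15614 + 7927/49756 = -760008397/388445092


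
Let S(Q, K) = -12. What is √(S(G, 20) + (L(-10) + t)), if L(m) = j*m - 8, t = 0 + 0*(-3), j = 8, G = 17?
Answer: 10*I ≈ 10.0*I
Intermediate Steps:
t = 0 (t = 0 + 0 = 0)
L(m) = -8 + 8*m (L(m) = 8*m - 8 = -8 + 8*m)
√(S(G, 20) + (L(-10) + t)) = √(-12 + ((-8 + 8*(-10)) + 0)) = √(-12 + ((-8 - 80) + 0)) = √(-12 + (-88 + 0)) = √(-12 - 88) = √(-100) = 10*I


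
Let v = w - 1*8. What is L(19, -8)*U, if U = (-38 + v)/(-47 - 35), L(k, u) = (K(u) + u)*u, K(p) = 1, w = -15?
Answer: 1708/41 ≈ 41.659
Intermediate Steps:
v = -23 (v = -15 - 1*8 = -15 - 8 = -23)
L(k, u) = u*(1 + u) (L(k, u) = (1 + u)*u = u*(1 + u))
U = 61/82 (U = (-38 - 23)/(-47 - 35) = -61/(-82) = -61*(-1/82) = 61/82 ≈ 0.74390)
L(19, -8)*U = -8*(1 - 8)*(61/82) = -8*(-7)*(61/82) = 56*(61/82) = 1708/41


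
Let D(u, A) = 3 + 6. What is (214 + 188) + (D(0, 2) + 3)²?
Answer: 546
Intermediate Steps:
D(u, A) = 9
(214 + 188) + (D(0, 2) + 3)² = (214 + 188) + (9 + 3)² = 402 + 12² = 402 + 144 = 546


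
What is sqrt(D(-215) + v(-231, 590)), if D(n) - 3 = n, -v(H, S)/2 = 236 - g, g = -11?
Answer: I*sqrt(706) ≈ 26.571*I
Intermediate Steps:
v(H, S) = -494 (v(H, S) = -2*(236 - 1*(-11)) = -2*(236 + 11) = -2*247 = -494)
D(n) = 3 + n
sqrt(D(-215) + v(-231, 590)) = sqrt((3 - 215) - 494) = sqrt(-212 - 494) = sqrt(-706) = I*sqrt(706)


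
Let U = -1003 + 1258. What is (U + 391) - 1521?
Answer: -875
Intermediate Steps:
U = 255
(U + 391) - 1521 = (255 + 391) - 1521 = 646 - 1521 = -875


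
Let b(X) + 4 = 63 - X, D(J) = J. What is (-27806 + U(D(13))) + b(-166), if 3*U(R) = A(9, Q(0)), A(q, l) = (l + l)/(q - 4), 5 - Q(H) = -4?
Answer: -137899/5 ≈ -27580.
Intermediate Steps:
Q(H) = 9 (Q(H) = 5 - 1*(-4) = 5 + 4 = 9)
A(q, l) = 2*l/(-4 + q) (A(q, l) = (2*l)/(-4 + q) = 2*l/(-4 + q))
U(R) = 6/5 (U(R) = (2*9/(-4 + 9))/3 = (2*9/5)/3 = (2*9*(1/5))/3 = (1/3)*(18/5) = 6/5)
b(X) = 59 - X (b(X) = -4 + (63 - X) = 59 - X)
(-27806 + U(D(13))) + b(-166) = (-27806 + 6/5) + (59 - 1*(-166)) = -139024/5 + (59 + 166) = -139024/5 + 225 = -137899/5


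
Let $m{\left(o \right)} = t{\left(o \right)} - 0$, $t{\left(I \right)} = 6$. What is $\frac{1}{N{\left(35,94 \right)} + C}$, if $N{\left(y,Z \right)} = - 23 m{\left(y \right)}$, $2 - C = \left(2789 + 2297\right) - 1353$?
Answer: $- \frac{1}{3869} \approx -0.00025846$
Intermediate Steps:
$C = -3731$ ($C = 2 - \left(\left(2789 + 2297\right) - 1353\right) = 2 - \left(5086 - 1353\right) = 2 - 3733 = -3731$)
$m{\left(o \right)} = 6$ ($m{\left(o \right)} = 6 - 0 = 6 + 0 = 6$)
$N{\left(y,Z \right)} = -138$ ($N{\left(y,Z \right)} = \left(-23\right) 6 = -138$)
$\frac{1}{N{\left(35,94 \right)} + C} = \frac{1}{-138 - 3731} = \frac{1}{-3869} = - \frac{1}{3869}$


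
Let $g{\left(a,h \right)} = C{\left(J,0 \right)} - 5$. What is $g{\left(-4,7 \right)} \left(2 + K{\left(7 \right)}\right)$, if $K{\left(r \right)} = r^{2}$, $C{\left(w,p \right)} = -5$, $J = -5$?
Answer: $-510$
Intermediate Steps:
$g{\left(a,h \right)} = -10$ ($g{\left(a,h \right)} = -5 - 5 = -10$)
$g{\left(-4,7 \right)} \left(2 + K{\left(7 \right)}\right) = - 10 \left(2 + 7^{2}\right) = - 10 \left(2 + 49\right) = \left(-10\right) 51 = -510$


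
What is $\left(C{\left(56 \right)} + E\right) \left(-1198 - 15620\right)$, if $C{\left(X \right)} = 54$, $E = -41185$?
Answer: $691741158$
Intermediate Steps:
$\left(C{\left(56 \right)} + E\right) \left(-1198 - 15620\right) = \left(54 - 41185\right) \left(-1198 - 15620\right) = \left(-41131\right) \left(-16818\right) = 691741158$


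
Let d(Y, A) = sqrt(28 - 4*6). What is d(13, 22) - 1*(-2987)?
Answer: 2989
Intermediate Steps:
d(Y, A) = 2 (d(Y, A) = sqrt(28 - 24) = sqrt(4) = 2)
d(13, 22) - 1*(-2987) = 2 - 1*(-2987) = 2 + 2987 = 2989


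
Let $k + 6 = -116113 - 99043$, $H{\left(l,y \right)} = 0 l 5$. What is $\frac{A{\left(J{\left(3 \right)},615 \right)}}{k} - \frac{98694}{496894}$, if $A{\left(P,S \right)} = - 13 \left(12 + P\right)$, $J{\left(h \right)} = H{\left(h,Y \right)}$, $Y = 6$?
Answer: $- \frac{5289420741}{26728176707} \approx -0.1979$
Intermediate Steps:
$H{\left(l,y \right)} = 0$ ($H{\left(l,y \right)} = 0 \cdot 5 = 0$)
$k = -215162$ ($k = -6 - 215156 = -215162$)
$J{\left(h \right)} = 0$
$A{\left(P,S \right)} = -156 - 13 P$
$\frac{A{\left(J{\left(3 \right)},615 \right)}}{k} - \frac{98694}{496894} = \frac{-156 - 0}{-215162} - \frac{98694}{496894} = \left(-156 + 0\right) \left(- \frac{1}{215162}\right) - \frac{49347}{248447} = \left(-156\right) \left(- \frac{1}{215162}\right) - \frac{49347}{248447} = \frac{78}{107581} - \frac{49347}{248447} = - \frac{5289420741}{26728176707}$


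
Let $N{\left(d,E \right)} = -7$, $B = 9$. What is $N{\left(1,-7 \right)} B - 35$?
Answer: $-98$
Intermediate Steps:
$N{\left(1,-7 \right)} B - 35 = \left(-7\right) 9 - 35 = -63 - 35 = -98$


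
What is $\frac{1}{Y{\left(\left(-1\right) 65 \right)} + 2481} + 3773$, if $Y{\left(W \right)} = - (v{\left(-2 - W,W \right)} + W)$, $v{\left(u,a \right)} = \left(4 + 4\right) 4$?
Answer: $\frac{9485323}{2514} \approx 3773.0$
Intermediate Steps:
$v{\left(u,a \right)} = 32$ ($v{\left(u,a \right)} = 8 \cdot 4 = 32$)
$Y{\left(W \right)} = -32 - W$ ($Y{\left(W \right)} = - (32 + W) = -32 - W$)
$\frac{1}{Y{\left(\left(-1\right) 65 \right)} + 2481} + 3773 = \frac{1}{\left(-32 - \left(-1\right) 65\right) + 2481} + 3773 = \frac{1}{\left(-32 - -65\right) + 2481} + 3773 = \frac{1}{\left(-32 + 65\right) + 2481} + 3773 = \frac{1}{33 + 2481} + 3773 = \frac{1}{2514} + 3773 = \frac{9485323}{2514}$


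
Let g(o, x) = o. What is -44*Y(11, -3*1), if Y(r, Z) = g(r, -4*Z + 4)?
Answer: -484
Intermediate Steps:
Y(r, Z) = r
-44*Y(11, -3*1) = -44*11 = -484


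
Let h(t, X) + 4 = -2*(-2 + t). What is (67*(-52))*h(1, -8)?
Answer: 6968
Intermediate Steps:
h(t, X) = -2*t (h(t, X) = -4 - 2*(-2 + t) = -4 + (4 - 2*t) = -2*t)
(67*(-52))*h(1, -8) = (67*(-52))*(-2*1) = -3484*(-2) = 6968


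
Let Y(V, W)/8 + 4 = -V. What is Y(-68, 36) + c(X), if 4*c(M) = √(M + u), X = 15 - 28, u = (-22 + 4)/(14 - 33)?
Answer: 512 + I*√4351/76 ≈ 512.0 + 0.86792*I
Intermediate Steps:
u = 18/19 (u = -18/(-19) = -18*(-1/19) = 18/19 ≈ 0.94737)
Y(V, W) = -32 - 8*V (Y(V, W) = -32 + 8*(-V) = -32 - 8*V)
X = -13
c(M) = √(18/19 + M)/4 (c(M) = √(M + 18/19)/4 = √(18/19 + M)/4)
Y(-68, 36) + c(X) = (-32 - 8*(-68)) + √(342 + 361*(-13))/76 = (-32 + 544) + √(342 - 4693)/76 = 512 + √(-4351)/76 = 512 + (I*√4351)/76 = 512 + I*√4351/76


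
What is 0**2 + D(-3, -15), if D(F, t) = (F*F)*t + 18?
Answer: -117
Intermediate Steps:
D(F, t) = 18 + t*F**2 (D(F, t) = F**2*t + 18 = t*F**2 + 18 = 18 + t*F**2)
0**2 + D(-3, -15) = 0**2 + (18 - 15*(-3)**2) = 0 + (18 - 15*9) = 0 + (18 - 135) = 0 - 117 = -117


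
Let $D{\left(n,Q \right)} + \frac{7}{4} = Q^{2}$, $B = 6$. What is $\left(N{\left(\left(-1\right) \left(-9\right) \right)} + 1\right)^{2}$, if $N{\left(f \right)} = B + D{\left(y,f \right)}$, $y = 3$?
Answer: $\frac{119025}{16} \approx 7439.1$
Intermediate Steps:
$D{\left(n,Q \right)} = - \frac{7}{4} + Q^{2}$
$N{\left(f \right)} = \frac{17}{4} + f^{2}$ ($N{\left(f \right)} = 6 + \left(- \frac{7}{4} + f^{2}\right) = \frac{17}{4} + f^{2}$)
$\left(N{\left(\left(-1\right) \left(-9\right) \right)} + 1\right)^{2} = \left(\left(\frac{17}{4} + \left(\left(-1\right) \left(-9\right)\right)^{2}\right) + 1\right)^{2} = \left(\left(\frac{17}{4} + 9^{2}\right) + 1\right)^{2} = \left(\left(\frac{17}{4} + 81\right) + 1\right)^{2} = \left(\frac{341}{4} + 1\right)^{2} = \left(\frac{345}{4}\right)^{2} = \frac{119025}{16}$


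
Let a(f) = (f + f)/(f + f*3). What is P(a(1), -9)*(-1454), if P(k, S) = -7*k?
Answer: 5089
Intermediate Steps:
a(f) = ½ (a(f) = (2*f)/(f + 3*f) = (2*f)/((4*f)) = (2*f)*(1/(4*f)) = ½)
P(a(1), -9)*(-1454) = -7*½*(-1454) = -7/2*(-1454) = 5089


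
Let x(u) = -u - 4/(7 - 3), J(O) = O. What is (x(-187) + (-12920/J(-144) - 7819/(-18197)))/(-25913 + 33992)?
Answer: 90452453/2646244134 ≈ 0.034181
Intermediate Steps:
x(u) = -1 - u (x(u) = -u - 4/4 = -u - 4*¼ = -u - 1 = -1 - u)
(x(-187) + (-12920/J(-144) - 7819/(-18197)))/(-25913 + 33992) = ((-1 - 1*(-187)) + (-12920/(-144) - 7819/(-18197)))/(-25913 + 33992) = ((-1 + 187) + (-12920*(-1/144) - 7819*(-1/18197)))/8079 = (186 + (1615/18 + 7819/18197))*(1/8079) = (186 + 29528897/327546)*(1/8079) = (90452453/327546)*(1/8079) = 90452453/2646244134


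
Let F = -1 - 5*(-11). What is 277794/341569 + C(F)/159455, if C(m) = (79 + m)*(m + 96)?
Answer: 10221988764/10892976979 ≈ 0.93840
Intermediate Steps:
F = 54 (F = -1 + 55 = 54)
C(m) = (79 + m)*(96 + m)
277794/341569 + C(F)/159455 = 277794/341569 + (7584 + 54**2 + 175*54)/159455 = 277794*(1/341569) + (7584 + 2916 + 9450)*(1/159455) = 277794/341569 + 19950*(1/159455) = 277794/341569 + 3990/31891 = 10221988764/10892976979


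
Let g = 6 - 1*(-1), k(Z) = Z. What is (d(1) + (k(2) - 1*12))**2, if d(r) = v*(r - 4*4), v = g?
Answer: 13225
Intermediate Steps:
g = 7 (g = 6 + 1 = 7)
v = 7
d(r) = -112 + 7*r (d(r) = 7*(r - 4*4) = 7*(r - 16) = 7*(-16 + r) = -112 + 7*r)
(d(1) + (k(2) - 1*12))**2 = ((-112 + 7*1) + (2 - 1*12))**2 = ((-112 + 7) + (2 - 12))**2 = (-105 - 10)**2 = (-115)**2 = 13225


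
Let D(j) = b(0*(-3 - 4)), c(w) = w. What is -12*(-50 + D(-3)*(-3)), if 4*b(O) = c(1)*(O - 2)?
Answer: 582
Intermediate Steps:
b(O) = -½ + O/4 (b(O) = (1*(O - 2))/4 = (1*(-2 + O))/4 = (-2 + O)/4 = -½ + O/4)
D(j) = -½ (D(j) = -½ + (0*(-3 - 4))/4 = -½ + (0*(-7))/4 = -½ + (¼)*0 = -½ + 0 = -½)
-12*(-50 + D(-3)*(-3)) = -12*(-50 - ½*(-3)) = -12*(-50 + 3/2) = -12*(-97/2) = 582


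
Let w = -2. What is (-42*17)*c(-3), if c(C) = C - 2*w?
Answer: -714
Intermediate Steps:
c(C) = 4 + C (c(C) = C - 2*(-2) = C + 4 = 4 + C)
(-42*17)*c(-3) = (-42*17)*(4 - 3) = -714*1 = -714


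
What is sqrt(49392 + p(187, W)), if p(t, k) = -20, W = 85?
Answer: 2*sqrt(12343) ≈ 222.20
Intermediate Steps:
sqrt(49392 + p(187, W)) = sqrt(49392 - 20) = sqrt(49372) = 2*sqrt(12343)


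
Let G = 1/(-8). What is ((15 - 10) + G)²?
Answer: 1521/64 ≈ 23.766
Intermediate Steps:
G = -⅛ ≈ -0.12500
((15 - 10) + G)² = ((15 - 10) - ⅛)² = (5 - ⅛)² = (39/8)² = 1521/64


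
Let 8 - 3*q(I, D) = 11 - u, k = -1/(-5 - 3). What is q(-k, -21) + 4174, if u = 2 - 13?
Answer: 12508/3 ≈ 4169.3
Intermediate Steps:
u = -11
k = ⅛ (k = -1/(-8) = -⅛*(-1) = ⅛ ≈ 0.12500)
q(I, D) = -14/3 (q(I, D) = 8/3 - (11 - 1*(-11))/3 = 8/3 - (11 + 11)/3 = 8/3 - ⅓*22 = 8/3 - 22/3 = -14/3)
q(-k, -21) + 4174 = -14/3 + 4174 = 12508/3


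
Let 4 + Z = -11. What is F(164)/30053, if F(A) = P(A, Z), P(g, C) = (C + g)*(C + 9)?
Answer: -894/30053 ≈ -0.029747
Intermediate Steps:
Z = -15 (Z = -4 - 11 = -15)
P(g, C) = (9 + C)*(C + g) (P(g, C) = (C + g)*(9 + C) = (9 + C)*(C + g))
F(A) = 90 - 6*A (F(A) = (-15)² + 9*(-15) + 9*A - 15*A = 225 - 135 + 9*A - 15*A = 90 - 6*A)
F(164)/30053 = (90 - 6*164)/30053 = (90 - 984)*(1/30053) = -894*1/30053 = -894/30053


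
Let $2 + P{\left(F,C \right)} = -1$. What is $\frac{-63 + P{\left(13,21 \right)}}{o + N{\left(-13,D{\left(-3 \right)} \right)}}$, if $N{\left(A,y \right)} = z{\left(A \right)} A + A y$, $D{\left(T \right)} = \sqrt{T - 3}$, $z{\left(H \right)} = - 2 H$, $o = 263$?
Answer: $\frac{1650}{2213} - \frac{286 i \sqrt{6}}{2213} \approx 0.74559 - 0.31656 i$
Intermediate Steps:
$P{\left(F,C \right)} = -3$ ($P{\left(F,C \right)} = -2 - 1 = -3$)
$D{\left(T \right)} = \sqrt{-3 + T}$
$N{\left(A,y \right)} = - 2 A^{2} + A y$ ($N{\left(A,y \right)} = - 2 A A + A y = - 2 A^{2} + A y$)
$\frac{-63 + P{\left(13,21 \right)}}{o + N{\left(-13,D{\left(-3 \right)} \right)}} = \frac{-63 - 3}{263 - 13 \left(\sqrt{-3 - 3} - -26\right)} = - \frac{66}{263 - 13 \left(\sqrt{-6} + 26\right)} = - \frac{66}{263 - 13 \left(i \sqrt{6} + 26\right)} = - \frac{66}{263 - 13 \left(26 + i \sqrt{6}\right)} = - \frac{66}{263 - \left(338 + 13 i \sqrt{6}\right)} = - \frac{66}{-75 - 13 i \sqrt{6}}$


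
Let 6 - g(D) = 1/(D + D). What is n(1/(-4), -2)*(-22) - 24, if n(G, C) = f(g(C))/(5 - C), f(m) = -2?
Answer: -124/7 ≈ -17.714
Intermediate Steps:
g(D) = 6 - 1/(2*D) (g(D) = 6 - 1/(D + D) = 6 - 1/(2*D))
n(G, C) = -2/(5 - C)
n(1/(-4), -2)*(-22) - 24 = (2/(-5 - 2))*(-22) - 24 = (2/(-7))*(-22) - 24 = (2*(-⅐))*(-22) - 24 = -2/7*(-22) - 24 = 44/7 - 24 = -124/7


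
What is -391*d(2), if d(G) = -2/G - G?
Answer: 1173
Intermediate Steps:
d(G) = -G - 2/G
-391*d(2) = -391*(-1*2 - 2/2) = -391*(-2 - 2*½) = -391*(-2 - 1) = -391*(-3) = 1173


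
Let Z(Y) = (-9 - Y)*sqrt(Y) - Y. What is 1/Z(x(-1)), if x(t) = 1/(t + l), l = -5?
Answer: 36/2815 + 318*I*sqrt(6)/2815 ≈ 0.012789 + 0.27671*I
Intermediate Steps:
x(t) = 1/(-5 + t) (x(t) = 1/(t - 5) = 1/(-5 + t))
Z(Y) = -Y + sqrt(Y)*(-9 - Y) (Z(Y) = sqrt(Y)*(-9 - Y) - Y = -Y + sqrt(Y)*(-9 - Y))
1/Z(x(-1)) = 1/(-1/(-5 - 1) - (1/(-5 - 1))**(3/2) - 9*I*sqrt(6)/6) = 1/(-1/(-6) - (1/(-6))**(3/2) - 9*I*sqrt(6)/6) = 1/(-1*(-1/6) - (-1/6)**(3/2) - 3*I*sqrt(6)/2) = 1/(1/6 - (-1)*I*sqrt(6)/36 - 3*I*sqrt(6)/2) = 1/(1/6 + I*sqrt(6)/36 - 3*I*sqrt(6)/2) = 1/(1/6 - 53*I*sqrt(6)/36)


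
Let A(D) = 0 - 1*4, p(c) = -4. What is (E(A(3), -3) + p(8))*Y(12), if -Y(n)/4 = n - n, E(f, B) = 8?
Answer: 0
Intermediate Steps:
A(D) = -4 (A(D) = 0 - 4 = -4)
Y(n) = 0 (Y(n) = -4*(n - n) = -4*0 = 0)
(E(A(3), -3) + p(8))*Y(12) = (8 - 4)*0 = 4*0 = 0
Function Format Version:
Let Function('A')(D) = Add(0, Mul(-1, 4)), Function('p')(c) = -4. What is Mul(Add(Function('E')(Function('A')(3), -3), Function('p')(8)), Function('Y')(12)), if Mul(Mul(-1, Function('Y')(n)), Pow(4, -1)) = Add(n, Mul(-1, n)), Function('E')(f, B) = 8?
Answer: 0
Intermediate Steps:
Function('A')(D) = -4 (Function('A')(D) = Add(0, -4) = -4)
Function('Y')(n) = 0 (Function('Y')(n) = Mul(-4, Add(n, Mul(-1, n))) = Mul(-4, 0) = 0)
Mul(Add(Function('E')(Function('A')(3), -3), Function('p')(8)), Function('Y')(12)) = Mul(Add(8, -4), 0) = Mul(4, 0) = 0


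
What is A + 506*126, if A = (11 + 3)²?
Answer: 63952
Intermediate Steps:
A = 196 (A = 14² = 196)
A + 506*126 = 196 + 506*126 = 196 + 63756 = 63952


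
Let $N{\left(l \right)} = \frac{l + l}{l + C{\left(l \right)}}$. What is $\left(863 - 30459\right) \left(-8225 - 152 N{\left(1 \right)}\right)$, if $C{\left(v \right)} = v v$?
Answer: $247925692$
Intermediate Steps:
$C{\left(v \right)} = v^{2}$
$N{\left(l \right)} = \frac{2 l}{l + l^{2}}$ ($N{\left(l \right)} = \frac{l + l}{l + l^{2}} = \frac{2 l}{l + l^{2}}$)
$\left(863 - 30459\right) \left(-8225 - 152 N{\left(1 \right)}\right) = \left(863 - 30459\right) \left(-8225 - 152 \frac{2}{1 + 1}\right) = - 29596 \left(-8225 - 152 \cdot \frac{2}{2}\right) = - 29596 \left(-8225 - 152 \cdot 2 \cdot \frac{1}{2}\right) = - 29596 \left(-8225 - 152\right) = \left(-29596\right) \left(-8377\right) = 247925692$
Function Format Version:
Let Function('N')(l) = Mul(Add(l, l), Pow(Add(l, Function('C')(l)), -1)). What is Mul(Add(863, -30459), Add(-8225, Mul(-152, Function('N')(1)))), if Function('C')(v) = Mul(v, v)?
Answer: 247925692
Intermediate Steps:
Function('C')(v) = Pow(v, 2)
Function('N')(l) = Mul(2, l, Pow(Add(l, Pow(l, 2)), -1)) (Function('N')(l) = Mul(Add(l, l), Pow(Add(l, Pow(l, 2)), -1)) = Mul(Mul(2, l), Pow(Add(l, Pow(l, 2)), -1)) = Mul(2, l, Pow(Add(l, Pow(l, 2)), -1)))
Mul(Add(863, -30459), Add(-8225, Mul(-152, Function('N')(1)))) = Mul(Add(863, -30459), Add(-8225, Mul(-152, Mul(2, Pow(Add(1, 1), -1))))) = Mul(-29596, Add(-8225, Mul(-152, Mul(2, Pow(2, -1))))) = Mul(-29596, Add(-8225, Mul(-152, Mul(2, Rational(1, 2))))) = Mul(-29596, Add(-8225, Mul(-152, 1))) = Mul(-29596, Add(-8225, -152)) = Mul(-29596, -8377) = 247925692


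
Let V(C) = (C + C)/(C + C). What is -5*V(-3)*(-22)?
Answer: 110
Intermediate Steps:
V(C) = 1 (V(C) = (2*C)/((2*C)) = (2*C)*(1/(2*C)) = 1)
-5*V(-3)*(-22) = -5*1*(-22) = -5*(-22) = 110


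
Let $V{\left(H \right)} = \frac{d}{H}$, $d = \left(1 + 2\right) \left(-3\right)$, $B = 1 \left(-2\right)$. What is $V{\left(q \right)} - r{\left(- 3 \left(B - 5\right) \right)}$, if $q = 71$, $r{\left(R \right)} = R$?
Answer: $- \frac{1500}{71} \approx -21.127$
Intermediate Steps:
$B = -2$
$d = -9$ ($d = 3 \left(-3\right) = -9$)
$V{\left(H \right)} = - \frac{9}{H}$
$V{\left(q \right)} - r{\left(- 3 \left(B - 5\right) \right)} = - \frac{9}{71} - - 3 \left(-2 - 5\right) = \left(-9\right) \frac{1}{71} - \left(-3\right) \left(-7\right) = - \frac{9}{71} - 21 = - \frac{1500}{71}$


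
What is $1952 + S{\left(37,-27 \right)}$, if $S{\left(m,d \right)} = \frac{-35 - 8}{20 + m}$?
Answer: $\frac{111221}{57} \approx 1951.2$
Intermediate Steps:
$S{\left(m,d \right)} = - \frac{43}{20 + m}$
$1952 + S{\left(37,-27 \right)} = 1952 - \frac{43}{20 + 37} = 1952 - \frac{43}{57} = \frac{111221}{57}$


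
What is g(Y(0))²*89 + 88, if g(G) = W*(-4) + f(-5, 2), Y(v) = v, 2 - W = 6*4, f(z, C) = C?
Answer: 720988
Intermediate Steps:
W = -22 (W = 2 - 6*4 = 2 - 1*24 = 2 - 24 = -22)
g(G) = 90 (g(G) = -22*(-4) + 2 = 88 + 2 = 90)
g(Y(0))²*89 + 88 = 90²*89 + 88 = 8100*89 + 88 = 720900 + 88 = 720988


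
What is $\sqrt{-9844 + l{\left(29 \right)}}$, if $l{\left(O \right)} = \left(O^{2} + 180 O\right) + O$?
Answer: $i \sqrt{3754} \approx 61.27 i$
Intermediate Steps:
$l{\left(O \right)} = O^{2} + 181 O$
$\sqrt{-9844 + l{\left(29 \right)}} = \sqrt{-9844 + 29 \left(181 + 29\right)} = \sqrt{-9844 + 29 \cdot 210} = \sqrt{-9844 + 6090} = \sqrt{-3754} = i \sqrt{3754}$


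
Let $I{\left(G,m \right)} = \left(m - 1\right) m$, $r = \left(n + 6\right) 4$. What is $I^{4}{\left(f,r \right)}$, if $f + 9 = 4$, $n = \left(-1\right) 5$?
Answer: $20736$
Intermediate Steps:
$n = -5$
$r = 4$ ($r = \left(-5 + 6\right) 4 = 1 \cdot 4 = 4$)
$f = -5$ ($f = -9 + 4 = -5$)
$I{\left(G,m \right)} = m \left(-1 + m\right)$ ($I{\left(G,m \right)} = \left(-1 + m\right) m = m \left(-1 + m\right)$)
$I^{4}{\left(f,r \right)} = \left(4 \left(-1 + 4\right)\right)^{4} = \left(4 \cdot 3\right)^{4} = 12^{4} = 20736$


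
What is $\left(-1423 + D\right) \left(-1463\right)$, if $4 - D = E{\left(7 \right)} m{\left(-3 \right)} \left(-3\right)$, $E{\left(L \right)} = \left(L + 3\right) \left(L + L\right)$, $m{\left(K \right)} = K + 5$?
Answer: $847077$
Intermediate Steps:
$m{\left(K \right)} = 5 + K$
$E{\left(L \right)} = 2 L \left(3 + L\right)$ ($E{\left(L \right)} = \left(3 + L\right) 2 L = 2 L \left(3 + L\right)$)
$D = 844$ ($D = 4 - 2 \cdot 7 \left(3 + 7\right) \left(5 - 3\right) \left(-3\right) = 4 - 2 \cdot 7 \cdot 10 \cdot 2 \left(-3\right) = 4 - 140 \left(-6\right) = 4 - -840 = 4 + 840 = 844$)
$\left(-1423 + D\right) \left(-1463\right) = \left(-1423 + 844\right) \left(-1463\right) = \left(-579\right) \left(-1463\right) = 847077$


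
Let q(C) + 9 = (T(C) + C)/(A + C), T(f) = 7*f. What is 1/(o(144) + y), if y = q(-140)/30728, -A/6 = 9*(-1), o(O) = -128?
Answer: -1321304/169126739 ≈ -0.0078125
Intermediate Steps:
A = 54 (A = -54*(-1) = -6*(-9) = 54)
q(C) = -9 + 8*C/(54 + C) (q(C) = -9 + (7*C + C)/(54 + C) = -9 + (8*C)/(54 + C) = -9 + 8*C/(54 + C))
y = 173/1321304 (y = ((-486 - 1*(-140))/(54 - 140))/30728 = ((-486 + 140)/(-86))*(1/30728) = -1/86*(-346)*(1/30728) = (173/43)*(1/30728) = 173/1321304 ≈ 0.00013093)
1/(o(144) + y) = 1/(-128 + 173/1321304) = 1/(-169126739/1321304) = -1321304/169126739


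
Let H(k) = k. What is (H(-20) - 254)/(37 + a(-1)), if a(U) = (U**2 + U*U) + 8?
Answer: -274/47 ≈ -5.8298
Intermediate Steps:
a(U) = 8 + 2*U**2 (a(U) = (U**2 + U**2) + 8 = 2*U**2 + 8 = 8 + 2*U**2)
(H(-20) - 254)/(37 + a(-1)) = (-20 - 254)/(37 + (8 + 2*(-1)**2)) = -274/(37 + (8 + 2*1)) = -274/(37 + (8 + 2)) = -274/(37 + 10) = -274/47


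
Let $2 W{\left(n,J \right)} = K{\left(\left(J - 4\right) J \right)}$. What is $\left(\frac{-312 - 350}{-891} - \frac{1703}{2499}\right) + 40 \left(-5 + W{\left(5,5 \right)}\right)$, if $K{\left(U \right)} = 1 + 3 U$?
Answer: $\frac{89110015}{742203} \approx 120.06$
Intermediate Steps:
$W{\left(n,J \right)} = \frac{1}{2} + \frac{3 J \left(-4 + J\right)}{2}$ ($W{\left(n,J \right)} = \frac{1 + 3 \left(J - 4\right) J}{2} = \frac{1 + 3 \left(-4 + J\right) J}{2} = \frac{1 + 3 J \left(-4 + J\right)}{2} = \frac{1}{2} + \frac{3 J \left(-4 + J\right)}{2}$)
$\left(\frac{-312 - 350}{-891} - \frac{1703}{2499}\right) + 40 \left(-5 + W{\left(5,5 \right)}\right) = \left(\frac{-312 - 350}{-891} - \frac{1703}{2499}\right) + 40 \left(-5 + \left(\frac{1}{2} + \frac{3}{2} \cdot 5 \left(-4 + 5\right)\right)\right) = \left(\left(-662\right) \left(- \frac{1}{891}\right) - \frac{1703}{2499}\right) + 40 \left(-5 + \left(\frac{1}{2} + \frac{3}{2} \cdot 5 \cdot 1\right)\right) = \left(\frac{662}{891} - \frac{1703}{2499}\right) + 40 \left(-5 + \left(\frac{1}{2} + \frac{15}{2}\right)\right) = \frac{45655}{742203} + 40 \left(-5 + 8\right) = \frac{45655}{742203} + 40 \cdot 3 = \frac{45655}{742203} + 120 = \frac{89110015}{742203}$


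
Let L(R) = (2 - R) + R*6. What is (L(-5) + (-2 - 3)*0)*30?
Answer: -690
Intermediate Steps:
L(R) = 2 + 5*R (L(R) = (2 - R) + 6*R = 2 + 5*R)
(L(-5) + (-2 - 3)*0)*30 = ((2 + 5*(-5)) + (-2 - 3)*0)*30 = ((2 - 25) - 5*0)*30 = (-23 + 0)*30 = -23*30 = -690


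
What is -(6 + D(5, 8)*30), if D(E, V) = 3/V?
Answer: -69/4 ≈ -17.250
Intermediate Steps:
-(6 + D(5, 8)*30) = -(6 + (3/8)*30) = -(6 + 45/4) = -1*69/4 = -69/4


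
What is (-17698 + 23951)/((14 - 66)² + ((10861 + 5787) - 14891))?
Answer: 6253/4461 ≈ 1.4017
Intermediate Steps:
(-17698 + 23951)/((14 - 66)² + ((10861 + 5787) - 14891)) = 6253/((-52)² + (16648 - 14891)) = 6253/(2704 + 1757) = 6253/4461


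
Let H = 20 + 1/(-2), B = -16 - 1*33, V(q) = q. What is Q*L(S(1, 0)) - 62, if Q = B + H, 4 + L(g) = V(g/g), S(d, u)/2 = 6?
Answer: 53/2 ≈ 26.500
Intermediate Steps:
S(d, u) = 12 (S(d, u) = 2*6 = 12)
L(g) = -3 (L(g) = -4 + g/g = -4 + 1 = -3)
B = -49 (B = -16 - 33 = -49)
H = 39/2 (H = 20 - ½ = 39/2 ≈ 19.500)
Q = -59/2 (Q = -49 + 39/2 = -59/2 ≈ -29.500)
Q*L(S(1, 0)) - 62 = -59/2*(-3) - 62 = 177/2 - 62 = 53/2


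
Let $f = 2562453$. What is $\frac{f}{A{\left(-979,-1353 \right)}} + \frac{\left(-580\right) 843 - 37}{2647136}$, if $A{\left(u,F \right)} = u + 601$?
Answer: $- \frac{376852578773}{55589856} \approx -6779.2$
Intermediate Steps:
$A{\left(u,F \right)} = 601 + u$
$\frac{f}{A{\left(-979,-1353 \right)}} + \frac{\left(-580\right) 843 - 37}{2647136} = \frac{2562453}{601 - 979} + \frac{\left(-580\right) 843 - 37}{2647136} = \frac{2562453}{-378} + \left(-488940 - 37\right) \frac{1}{2647136} = 2562453 \left(- \frac{1}{378}\right) - \frac{488977}{2647136} = - \frac{284717}{42} - \frac{488977}{2647136} = - \frac{376852578773}{55589856}$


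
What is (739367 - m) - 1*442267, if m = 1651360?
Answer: -1354260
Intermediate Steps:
(739367 - m) - 1*442267 = (739367 - 1*1651360) - 1*442267 = (739367 - 1651360) - 442267 = -911993 - 442267 = -1354260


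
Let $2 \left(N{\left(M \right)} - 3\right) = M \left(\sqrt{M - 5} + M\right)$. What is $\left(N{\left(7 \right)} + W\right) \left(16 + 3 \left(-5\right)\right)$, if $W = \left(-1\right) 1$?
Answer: $\frac{53}{2} + \frac{7 \sqrt{2}}{2} \approx 31.45$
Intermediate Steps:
$N{\left(M \right)} = 3 + \frac{M \left(M + \sqrt{-5 + M}\right)}{2}$ ($N{\left(M \right)} = 3 + \frac{M \left(\sqrt{M - 5} + M\right)}{2} = 3 + \frac{M \left(\sqrt{-5 + M} + M\right)}{2} = 3 + \frac{M \left(M + \sqrt{-5 + M}\right)}{2}$)
$W = -1$
$\left(N{\left(7 \right)} + W\right) \left(16 + 3 \left(-5\right)\right) = \left(\left(3 + \frac{7^{2}}{2} + \frac{1}{2} \cdot 7 \sqrt{-5 + 7}\right) - 1\right) \left(16 + 3 \left(-5\right)\right) = \left(\left(3 + \frac{1}{2} \cdot 49 + \frac{1}{2} \cdot 7 \sqrt{2}\right) - 1\right) \left(16 - 15\right) = \left(\left(3 + \frac{49}{2} + \frac{7 \sqrt{2}}{2}\right) - 1\right) 1 = \left(\left(\frac{55}{2} + \frac{7 \sqrt{2}}{2}\right) - 1\right) 1 = \left(\frac{53}{2} + \frac{7 \sqrt{2}}{2}\right) 1 = \frac{53}{2} + \frac{7 \sqrt{2}}{2}$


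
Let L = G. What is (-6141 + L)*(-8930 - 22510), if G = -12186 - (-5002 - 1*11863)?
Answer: 45965280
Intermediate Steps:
G = 4679 (G = -12186 - (-5002 - 11863) = -12186 - 1*(-16865) = -12186 + 16865 = 4679)
L = 4679
(-6141 + L)*(-8930 - 22510) = (-6141 + 4679)*(-8930 - 22510) = -1462*(-31440) = 45965280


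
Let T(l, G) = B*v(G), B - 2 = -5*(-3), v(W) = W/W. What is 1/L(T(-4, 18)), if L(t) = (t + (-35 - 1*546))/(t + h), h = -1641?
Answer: 406/141 ≈ 2.8794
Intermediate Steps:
v(W) = 1
B = 17 (B = 2 - 5*(-3) = 2 + 15 = 17)
T(l, G) = 17 (T(l, G) = 17*1 = 17)
L(t) = (-581 + t)/(-1641 + t) (L(t) = (t + (-35 - 1*546))/(t - 1641) = (t + (-35 - 546))/(-1641 + t) = (t - 581)/(-1641 + t) = (-581 + t)/(-1641 + t))
1/L(T(-4, 18)) = 1/((-581 + 17)/(-1641 + 17)) = 1/(-564/(-1624)) = 1/(-1/1624*(-564)) = 1/(141/406) = 406/141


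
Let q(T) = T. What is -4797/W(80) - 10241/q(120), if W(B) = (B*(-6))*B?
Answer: -3272323/38400 ≈ -85.217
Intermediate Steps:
W(B) = -6*B**2 (W(B) = (-6*B)*B = -6*B**2)
-4797/W(80) - 10241/q(120) = -4797/((-6*80**2)) - 10241/120 = -4797/((-6*6400)) - 10241*1/120 = -4797/(-38400) - 10241/120 = -4797*(-1/38400) - 10241/120 = 1599/12800 - 10241/120 = -3272323/38400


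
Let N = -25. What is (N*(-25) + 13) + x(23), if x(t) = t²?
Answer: 1167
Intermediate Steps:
(N*(-25) + 13) + x(23) = (-25*(-25) + 13) + 23² = (625 + 13) + 529 = 638 + 529 = 1167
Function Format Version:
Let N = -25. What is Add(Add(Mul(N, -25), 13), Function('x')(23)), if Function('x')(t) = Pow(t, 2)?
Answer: 1167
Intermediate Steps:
Add(Add(Mul(N, -25), 13), Function('x')(23)) = Add(Add(Mul(-25, -25), 13), Pow(23, 2)) = Add(Add(625, 13), 529) = Add(638, 529) = 1167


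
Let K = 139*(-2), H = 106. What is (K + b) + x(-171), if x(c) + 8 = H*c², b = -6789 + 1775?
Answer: 3094246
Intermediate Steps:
K = -278
b = -5014
x(c) = -8 + 106*c²
(K + b) + x(-171) = (-278 - 5014) + (-8 + 106*(-171)²) = -5292 + (-8 + 106*29241) = -5292 + (-8 + 3099546) = -5292 + 3099538 = 3094246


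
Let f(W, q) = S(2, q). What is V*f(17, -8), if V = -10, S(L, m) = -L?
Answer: 20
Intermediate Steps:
f(W, q) = -2 (f(W, q) = -1*2 = -2)
V*f(17, -8) = -10*(-2) = 20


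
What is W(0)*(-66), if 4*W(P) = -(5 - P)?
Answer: 165/2 ≈ 82.500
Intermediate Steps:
W(P) = -5/4 + P/4 (W(P) = (-(5 - P))/4 = (-5 + P)/4 = -5/4 + P/4)
W(0)*(-66) = (-5/4 + (¼)*0)*(-66) = (-5/4 + 0)*(-66) = -5/4*(-66) = 165/2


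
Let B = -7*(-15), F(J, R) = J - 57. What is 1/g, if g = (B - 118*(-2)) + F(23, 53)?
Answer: 1/307 ≈ 0.0032573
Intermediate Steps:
F(J, R) = -57 + J
B = 105
g = 307 (g = (105 - 118*(-2)) + (-57 + 23) = (105 + 236) - 34 = 341 - 34 = 307)
1/g = 1/307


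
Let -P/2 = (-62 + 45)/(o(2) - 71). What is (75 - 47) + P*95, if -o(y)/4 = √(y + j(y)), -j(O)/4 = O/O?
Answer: -4594/267 + 680*I*√2/267 ≈ -17.206 + 3.6017*I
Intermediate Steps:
j(O) = -4 (j(O) = -4*O/O = -4*1 = -4)
o(y) = -4*√(-4 + y) (o(y) = -4*√(y - 4) = -4*√(-4 + y))
P = 34/(-71 - 4*I*√2) (P = -2*(-62 + 45)/(-4*√(-4 + 2) - 71) = -(-34)/(-4*I*√2 - 71) = -(-34)/(-71 - 4*I*√2) = 34/(-71 - 4*I*√2) ≈ -0.47585 + 0.037913*I)
(75 - 47) + P*95 = (75 - 47) + (-2414/5073 + 136*I*√2/5073)*95 = 28 + (-12070/267 + 680*I*√2/267) = -4594/267 + 680*I*√2/267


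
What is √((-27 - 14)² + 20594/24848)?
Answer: 19*√179778386/6212 ≈ 41.010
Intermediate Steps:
√((-27 - 14)² + 20594/24848) = √((-41)² + 20594*(1/24848)) = √(1681 + 10297/12424) = √(20895041/12424) = 19*√179778386/6212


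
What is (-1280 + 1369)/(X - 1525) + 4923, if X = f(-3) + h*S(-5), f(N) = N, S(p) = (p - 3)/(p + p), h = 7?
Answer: 37473431/7612 ≈ 4922.9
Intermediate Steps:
S(p) = (-3 + p)/(2*p) (S(p) = (-3 + p)/((2*p)) = (-3 + p)*(1/(2*p)) = (-3 + p)/(2*p))
X = 13/5 (X = -3 + 7*((½)*(-3 - 5)/(-5)) = -3 + 7*((½)*(-⅕)*(-8)) = -3 + 7*(⅘) = -3 + 28/5 = 13/5 ≈ 2.6000)
(-1280 + 1369)/(X - 1525) + 4923 = (-1280 + 1369)/(13/5 - 1525) + 4923 = 89/(-7612/5) + 4923 = 89*(-5/7612) + 4923 = -445/7612 + 4923 = 37473431/7612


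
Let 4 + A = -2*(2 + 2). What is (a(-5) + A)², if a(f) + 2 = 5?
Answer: 81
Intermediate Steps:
a(f) = 3 (a(f) = -2 + 5 = 3)
A = -12 (A = -4 - 2*(2 + 2) = -4 - 2*4 = -4 - 8 = -12)
(a(-5) + A)² = (3 - 12)² = (-9)² = 81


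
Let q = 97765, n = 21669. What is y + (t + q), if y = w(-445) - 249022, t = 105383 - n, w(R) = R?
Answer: -67988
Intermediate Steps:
t = 83714 (t = 105383 - 1*21669 = 105383 - 21669 = 83714)
y = -249467 (y = -445 - 249022 = -249467)
y + (t + q) = -249467 + (83714 + 97765) = -249467 + 181479 = -67988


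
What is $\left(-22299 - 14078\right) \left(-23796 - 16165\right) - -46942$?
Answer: $1453708239$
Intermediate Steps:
$\left(-22299 - 14078\right) \left(-23796 - 16165\right) - -46942 = \left(-36377\right) \left(-39961\right) + 46942 = 1453661297 + 46942 = 1453708239$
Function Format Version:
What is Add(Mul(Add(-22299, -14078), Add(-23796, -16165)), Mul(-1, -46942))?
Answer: 1453708239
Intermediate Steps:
Add(Mul(Add(-22299, -14078), Add(-23796, -16165)), Mul(-1, -46942)) = Add(Mul(-36377, -39961), 46942) = Add(1453661297, 46942) = 1453708239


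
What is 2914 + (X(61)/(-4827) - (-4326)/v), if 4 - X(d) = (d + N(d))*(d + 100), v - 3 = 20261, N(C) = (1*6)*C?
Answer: 143222420773/48907164 ≈ 2928.5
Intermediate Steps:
N(C) = 6*C
v = 20264 (v = 3 + 20261 = 20264)
X(d) = 4 - 7*d*(100 + d) (X(d) = 4 - (d + 6*d)*(d + 100) = 4 - 7*d*(100 + d))
2914 + (X(61)/(-4827) - (-4326)/v) = 2914 + ((4 - 700*61 - 7*61**2)/(-4827) - (-4326)/20264) = 2914 + ((4 - 42700 - 7*3721)*(-1/4827) - (-4326)/20264) = 2914 + ((4 - 42700 - 26047)*(-1/4827) - 1*(-2163/10132)) = 2914 + (-68743*(-1/4827) + 2163/10132) = 2914 + (68743/4827 + 2163/10132) = 2914 + 706944877/48907164 = 143222420773/48907164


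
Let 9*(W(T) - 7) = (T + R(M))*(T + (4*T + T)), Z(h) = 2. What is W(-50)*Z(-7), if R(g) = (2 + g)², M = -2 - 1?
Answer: 9842/3 ≈ 3280.7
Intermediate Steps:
M = -3
W(T) = 7 + 2*T*(1 + T)/3 (W(T) = 7 + ((T + (2 - 3)²)*(T + (4*T + T)))/9 = 7 + ((T + (-1)²)*(T + 5*T))/9 = 7 + ((T + 1)*(6*T))/9 = 7 + ((1 + T)*(6*T))/9 = 7 + (6*T*(1 + T))/9 = 7 + 2*T*(1 + T)/3)
W(-50)*Z(-7) = (7 + (⅔)*(-50) + (⅔)*(-50)²)*2 = (7 - 100/3 + (⅔)*2500)*2 = (7 - 100/3 + 5000/3)*2 = (4921/3)*2 = 9842/3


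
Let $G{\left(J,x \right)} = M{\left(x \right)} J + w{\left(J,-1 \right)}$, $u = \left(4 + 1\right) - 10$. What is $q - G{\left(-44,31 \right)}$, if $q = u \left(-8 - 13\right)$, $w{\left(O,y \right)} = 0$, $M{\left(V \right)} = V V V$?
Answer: $1310909$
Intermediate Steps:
$M{\left(V \right)} = V^{3}$ ($M{\left(V \right)} = V^{2} V = V^{3}$)
$u = -5$ ($u = 5 - 10 = -5$)
$G{\left(J,x \right)} = J x^{3}$ ($G{\left(J,x \right)} = x^{3} J + 0 = J x^{3} + 0 = J x^{3}$)
$q = 105$ ($q = - 5 \left(-8 - 13\right) = \left(-5\right) \left(-21\right) = 105$)
$q - G{\left(-44,31 \right)} = 105 - - 44 \cdot 31^{3} = 105 - \left(-44\right) 29791 = 105 - -1310804 = 105 + 1310804 = 1310909$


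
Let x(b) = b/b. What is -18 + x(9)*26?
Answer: 8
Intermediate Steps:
x(b) = 1
-18 + x(9)*26 = -18 + 1*26 = -18 + 26 = 8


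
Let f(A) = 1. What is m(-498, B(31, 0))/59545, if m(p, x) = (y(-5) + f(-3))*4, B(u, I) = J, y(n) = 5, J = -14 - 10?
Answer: 24/59545 ≈ 0.00040306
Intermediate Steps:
J = -24
B(u, I) = -24
m(p, x) = 24 (m(p, x) = (5 + 1)*4 = 6*4 = 24)
m(-498, B(31, 0))/59545 = 24/59545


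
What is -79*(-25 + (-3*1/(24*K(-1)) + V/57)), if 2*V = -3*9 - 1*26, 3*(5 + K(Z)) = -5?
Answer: 18333451/9120 ≈ 2010.2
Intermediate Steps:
K(Z) = -20/3 (K(Z) = -5 + (⅓)*(-5) = -5 - 5/3 = -20/3)
V = -53/2 (V = (-3*9 - 1*26)/2 = (-27 - 26)/2 = (½)*(-53) = -53/2 ≈ -26.500)
-79*(-25 + (-3*1/(24*K(-1)) + V/57)) = -79*(-25 + (-3/((4*6)*(-20/3)) - 53/2/57)) = -79*(-25 + (-3/(24*(-20/3)) - 53/2*1/57)) = -79*(-25 + (-3/(-160) - 53/114)) = -79*(-25 + (-3*(-1/160) - 53/114)) = -79*(-25 + (3/160 - 53/114)) = -79*(-25 - 4069/9120) = -79*(-232069/9120) = 18333451/9120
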